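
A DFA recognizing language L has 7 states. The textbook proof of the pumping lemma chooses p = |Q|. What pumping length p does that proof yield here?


Pumping lemma for regular languages (standard proof):
Take p = |Q|, the number of DFA states.
Any string of length >= |Q| passes through |Q|+1 states while reading its first |Q| symbols,
so by pigeonhole some state repeats, giving the loop that can be pumped.
Here |Q| = 7
Therefore the proof uses p = 7

7


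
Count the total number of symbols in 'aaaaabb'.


String: 'aaaaabb'
Counting characters:
  'a' appears 5 time(s)
  'b' appears 2 time(s)
Total length = 5 + 2 = 7

7


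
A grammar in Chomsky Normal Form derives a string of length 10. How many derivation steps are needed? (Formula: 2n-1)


Chomsky Normal Form derivation:
String length n = 10
Each step either:
  - Splits a nonterminal into two (n-1 such steps)
  - Converts a nonterminal to terminal (n such steps)
Total = (n-1) + n = 2n - 1
= 2(10) - 1
= 20 - 1
= 19

19


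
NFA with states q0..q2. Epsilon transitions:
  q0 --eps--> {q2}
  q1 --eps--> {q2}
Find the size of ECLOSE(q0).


Starting from q0
Initialize closure = {q0}
Follow epsilon from q0 -> add q2
Final closure: {q0, q2}
Size = 2

2


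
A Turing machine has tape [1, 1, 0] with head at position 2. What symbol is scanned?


Tape: [1, 1, 0]
Positions: 0 1 2
Values:    1 1 0
Head at position 2
tape[2] = 0

0


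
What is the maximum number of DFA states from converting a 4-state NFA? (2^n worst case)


NFA has 4 states
Subset construction: each DFA state = subset of NFA states
Maximum subsets = 2^4
2^4 = 16

16


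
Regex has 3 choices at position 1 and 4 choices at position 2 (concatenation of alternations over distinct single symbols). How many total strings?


First group: 3 alternatives
Second group: 4 alternatives
Concatenation: each choice from group 1 pairs with each from group 2
Total = 3 x 4 = 12

12


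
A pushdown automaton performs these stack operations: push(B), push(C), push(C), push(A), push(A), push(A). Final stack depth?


Tracing stack operations:
  push(B) -> stack = [B], depth=1
  push(C) -> stack = [B,C], depth=2
  push(C) -> stack = [B,C,C], depth=3
  push(A) -> stack = [B,C,C,A], depth=4
  push(A) -> stack = [B,C,C,A,A], depth=5
  push(A) -> stack = [B,C,C,A,A,A], depth=6
Final depth = 6

6


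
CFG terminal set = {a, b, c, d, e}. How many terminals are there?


Terminal symbols: a, b, c, d, e
Counting each: a (#1), b (#2), c (#3), d (#4), e (#5)
Total = 5

5


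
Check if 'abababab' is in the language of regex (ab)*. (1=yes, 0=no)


Pattern: (ab)*
String: 'abababab'
Pattern requires: zero or more repetitions of 'ab'
Pairs: ['ab', 'ab', 'ab', 'ab']
All pairs are 'ab'? Yes
Result: 1

1


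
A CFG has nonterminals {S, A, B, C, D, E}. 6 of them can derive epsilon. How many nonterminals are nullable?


Nonterminals: {S, A, B, C, D, E}
A nonterminal is nullable if it can derive epsilon
Counting nullable nonterminals: 6
Total nullable = 6

6


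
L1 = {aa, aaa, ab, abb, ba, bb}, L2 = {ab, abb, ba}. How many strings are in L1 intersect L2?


L1 = {aa, aaa, ab, abb, ba, bb}
L2 = {ab, abb, ba}
Checking each string in L1 against L2:
  'aa': in L2? No
  'aaa': in L2? No
  'ab': in L2? Yes
  'abb': in L2? Yes
  'ba': in L2? Yes
  'bb': in L2? No
Intersection = {ab, abb, ba}
|L1 ∩ L2| = 3

3


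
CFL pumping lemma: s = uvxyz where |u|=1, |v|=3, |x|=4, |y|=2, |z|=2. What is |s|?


|s| = |u| + |v| + |x| + |y| + |z|
= 1 + 3 + 4 + 2 + 2
= 4 + 4 + 4
= 8 + 4
= 12

12


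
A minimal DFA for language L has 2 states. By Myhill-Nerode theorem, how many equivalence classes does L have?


Myhill-Nerode theorem:
Number of equivalence classes = number of states in minimal DFA
Minimal DFA states = 2
Therefore equivalence classes = 2

2


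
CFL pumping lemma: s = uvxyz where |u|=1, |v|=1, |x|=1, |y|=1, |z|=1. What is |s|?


|s| = |u| + |v| + |x| + |y| + |z|
= 1 + 1 + 1 + 1 + 1
= 2 + 1 + 2
= 3 + 2
= 5

5


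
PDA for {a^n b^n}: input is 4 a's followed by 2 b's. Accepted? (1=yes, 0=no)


Language requires equal numbers of a's and b's
PDA pushes for each 'a', pops for each 'b'
Number of a's = 4
Number of b's = 2
4 != 2 -> Reject

0


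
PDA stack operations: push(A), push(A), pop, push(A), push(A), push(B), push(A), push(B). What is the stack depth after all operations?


Tracing stack operations:
  push(A) -> stack = [A], depth=1
  push(A) -> stack = [A,A], depth=2
  pop -> removed A, stack = [A], depth=1
  push(A) -> stack = [A,A], depth=2
  push(A) -> stack = [A,A,A], depth=3
  push(B) -> stack = [A,A,A,B], depth=4
  push(A) -> stack = [A,A,A,B,A], depth=5
  push(B) -> stack = [A,A,A,B,A,B], depth=6
Final depth = 6

6


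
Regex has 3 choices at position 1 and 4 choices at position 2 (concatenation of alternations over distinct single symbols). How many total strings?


First group: 3 alternatives
Second group: 4 alternatives
Concatenation: each choice from group 1 pairs with each from group 2
Total = 3 x 4 = 12

12


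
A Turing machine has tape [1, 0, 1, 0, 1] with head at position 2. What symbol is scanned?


Tape: [1, 0, 1, 0, 1]
Positions: 0 1 2 3 4
Values:    1 0 1 0 1
Head at position 2
tape[2] = 1

1


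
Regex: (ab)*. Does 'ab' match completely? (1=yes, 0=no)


Pattern: (ab)*
String: 'ab'
Pattern requires: zero or more repetitions of 'ab'
Pairs: ['ab']
All pairs are 'ab'? Yes
Result: 1

1


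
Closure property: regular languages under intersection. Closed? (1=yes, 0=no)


Regular languages are closed under:
- Union (DFA product construction)
- Intersection (DFA product construction)
- Complement (swap accept/reject states)
- Concatenation (NFA construction)
- Kleene star (NFA construction)
intersection is in this list
Therefore: closed

1


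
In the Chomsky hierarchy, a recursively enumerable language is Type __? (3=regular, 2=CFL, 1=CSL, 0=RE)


Chomsky hierarchy levels:
  Type 3: Regular (DFA/NFA/regex)
  Type 2: Context-free (PDA)
  Type 1: Context-sensitive
  Type 0: Recursively enumerable (TM)
'recursively enumerable' corresponds to Type 0

0


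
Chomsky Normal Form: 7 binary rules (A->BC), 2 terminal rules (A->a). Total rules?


CNF allows two rule forms:
  A -> BC (binary): 7 rules
  A -> a (terminal): 2 rules
Total = 7 + 2 = 9

9


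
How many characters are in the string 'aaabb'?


String: 'aaabb'
Counting characters:
  'a' appears 3 time(s)
  'b' appears 2 time(s)
Total length = 3 + 2 = 5

5


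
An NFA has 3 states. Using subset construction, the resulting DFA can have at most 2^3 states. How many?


NFA has 3 states
Subset construction: each DFA state = subset of NFA states
Maximum subsets = 2^3
2^3 = 8

8


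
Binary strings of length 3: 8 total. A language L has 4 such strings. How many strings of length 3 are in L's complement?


Alphabet: {0,1}
String length: 3
Total strings of length 3 = 2^3 = 8
Strings in L = 4
Complement = total - |L|
= 8 - 4
= 4

4


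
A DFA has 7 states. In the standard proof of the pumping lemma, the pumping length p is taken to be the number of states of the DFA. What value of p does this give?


Pumping lemma for regular languages (standard proof):
Take p = |Q|, the number of DFA states.
Any string of length >= |Q| passes through |Q|+1 states while reading its first |Q| symbols,
so by pigeonhole some state repeats, giving the loop that can be pumped.
Here |Q| = 7
Therefore the proof uses p = 7

7


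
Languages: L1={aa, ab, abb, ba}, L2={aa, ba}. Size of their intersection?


L1 = {aa, ab, abb, ba}
L2 = {aa, ba}
Checking each string in L1 against L2:
  'aa': in L2? Yes
  'ab': in L2? No
  'abb': in L2? No
  'ba': in L2? Yes
Intersection = {aa, ba}
|L1 ∩ L2| = 2

2


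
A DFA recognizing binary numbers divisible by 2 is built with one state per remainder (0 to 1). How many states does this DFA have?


Divisibility by 2 is tracked via the remainder mod 2: 0, 1, ..., 1
The construction assigns one state to each remainder
Number of remainders = 2

2


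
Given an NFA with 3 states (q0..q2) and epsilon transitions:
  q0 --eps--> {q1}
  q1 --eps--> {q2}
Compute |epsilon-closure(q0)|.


Starting from q0
Initialize closure = {q0}
Follow epsilon from q0 -> add q1
Follow epsilon from q1 -> add q2
Final closure: {q0, q1, q2}
Size = 3

3


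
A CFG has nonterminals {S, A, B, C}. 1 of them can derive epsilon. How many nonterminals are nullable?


Nonterminals: {S, A, B, C}
A nonterminal is nullable if it can derive epsilon
Counting nullable nonterminals: 1
Total nullable = 1

1


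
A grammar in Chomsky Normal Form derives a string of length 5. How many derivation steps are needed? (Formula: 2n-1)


Chomsky Normal Form derivation:
String length n = 5
Each step either:
  - Splits a nonterminal into two (n-1 such steps)
  - Converts a nonterminal to terminal (n such steps)
Total = (n-1) + n = 2n - 1
= 2(5) - 1
= 10 - 1
= 9

9


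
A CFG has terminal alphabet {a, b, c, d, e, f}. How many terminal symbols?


Terminal symbols: a, b, c, d, e, f
Counting each: a (#1), b (#2), c (#3), d (#4), e (#5), f (#6)
Total = 6

6


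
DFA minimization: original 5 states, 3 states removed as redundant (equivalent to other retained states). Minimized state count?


Original DFA: 5 states
Redundant states removed: 3
Minimized states = original - removed
= 5 - 3
= 2

2


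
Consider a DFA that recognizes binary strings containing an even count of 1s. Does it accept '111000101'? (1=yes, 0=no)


DFA has 2 states: q_even (start, accept=yes) and q_odd
Processing string '111000101' character by character:
  Position 0: read '1', 1-count=1 -> q_odd
  Position 1: read '1', 1-count=2 -> q_even
  Position 2: read '1', 1-count=3 -> q_odd
  Position 3: read '0', 1-count=3 -> q_odd (no change)
  Position 4: read '0', 1-count=3 -> q_odd (no change)
  Position 5: read '0', 1-count=3 -> q_odd (no change)
  Position 6: read '1', 1-count=4 -> q_even
  Position 7: read '0', 1-count=4 -> q_even (no change)
  Position 8: read '1', 1-count=5 -> q_odd
Final state: q_odd, total 1s = 5 (odd); the DFA requires an even count -> reject

0


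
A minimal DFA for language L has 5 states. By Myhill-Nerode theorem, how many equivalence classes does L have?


Myhill-Nerode theorem:
Number of equivalence classes = number of states in minimal DFA
Minimal DFA states = 5
Therefore equivalence classes = 5

5


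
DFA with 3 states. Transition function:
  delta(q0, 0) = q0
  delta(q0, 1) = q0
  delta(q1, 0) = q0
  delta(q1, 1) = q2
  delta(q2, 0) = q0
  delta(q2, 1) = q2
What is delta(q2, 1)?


Looking up transition function:
delta(q2, 1) in the table
Row: q2, Column: 1
Result: q2

q2


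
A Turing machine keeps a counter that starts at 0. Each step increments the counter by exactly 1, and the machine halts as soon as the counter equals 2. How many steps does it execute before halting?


Counter starts at 0. Counting sequence:
  Step 1: counter = 1
  Step 2: counter = 2
Counter reached 2 -> halt
Total steps = 2

2


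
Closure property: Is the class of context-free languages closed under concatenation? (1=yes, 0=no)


CFL closure properties:
  Closed under: union, concatenation, Kleene star
  NOT closed under: intersection, complement
Operation 'concatenation' is in closed list -> Yes (closed)

1


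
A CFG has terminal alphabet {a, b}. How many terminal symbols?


Terminal symbols: a, b
Counting each: a (#1), b (#2)
Total = 2

2


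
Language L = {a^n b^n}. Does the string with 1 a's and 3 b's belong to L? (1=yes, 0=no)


Language requires equal numbers of a's and b's
PDA pushes for each 'a', pops for each 'b'
Number of a's = 1
Number of b's = 3
1 != 3 -> Reject

0


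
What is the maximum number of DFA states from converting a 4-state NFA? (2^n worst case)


NFA has 4 states
Subset construction: each DFA state = subset of NFA states
Maximum subsets = 2^4
2^4 = 16

16


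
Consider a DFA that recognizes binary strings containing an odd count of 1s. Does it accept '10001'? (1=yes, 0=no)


DFA has 2 states: q_even (start, accept=no) and q_odd
Processing string '10001' character by character:
  Position 0: read '1', 1-count=1 -> q_odd
  Position 1: read '0', 1-count=1 -> q_odd (no change)
  Position 2: read '0', 1-count=1 -> q_odd (no change)
  Position 3: read '0', 1-count=1 -> q_odd (no change)
  Position 4: read '1', 1-count=2 -> q_even
Final state: q_even, total 1s = 2 (even); the DFA requires an odd count -> reject

0


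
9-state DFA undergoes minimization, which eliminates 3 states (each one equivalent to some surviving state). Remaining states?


Original DFA: 9 states
Redundant states removed: 3
Minimized states = original - removed
= 9 - 3
= 6

6


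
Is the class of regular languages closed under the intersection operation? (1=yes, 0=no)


Regular languages are closed under:
- Union (DFA product construction)
- Intersection (DFA product construction)
- Complement (swap accept/reject states)
- Concatenation (NFA construction)
- Kleene star (NFA construction)
intersection is in this list
Therefore: closed

1


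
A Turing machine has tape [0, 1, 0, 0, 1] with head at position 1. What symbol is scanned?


Tape: [0, 1, 0, 0, 1]
Positions: 0 1 2 3 4
Values:    0 1 0 0 1
Head at position 1
tape[1] = 1

1


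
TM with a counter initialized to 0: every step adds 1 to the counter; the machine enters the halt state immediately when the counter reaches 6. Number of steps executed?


Counter starts at 0. Counting sequence:
  Step 1: counter = 1
  Step 2: counter = 2
  Step 3: counter = 3
  Step 4: counter = 4
  Step 5: counter = 5
  Step 6: counter = 6
Counter reached 6 -> halt
Total steps = 6

6


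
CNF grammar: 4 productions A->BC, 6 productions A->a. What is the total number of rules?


CNF allows two rule forms:
  A -> BC (binary): 4 rules
  A -> a (terminal): 6 rules
Total = 4 + 6 = 10

10


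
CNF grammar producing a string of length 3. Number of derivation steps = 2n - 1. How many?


Chomsky Normal Form derivation:
String length n = 3
Each step either:
  - Splits a nonterminal into two (n-1 such steps)
  - Converts a nonterminal to terminal (n such steps)
Total = (n-1) + n = 2n - 1
= 2(3) - 1
= 6 - 1
= 5

5


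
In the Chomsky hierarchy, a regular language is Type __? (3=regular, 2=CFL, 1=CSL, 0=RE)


Chomsky hierarchy levels:
  Type 3: Regular (DFA/NFA/regex)
  Type 2: Context-free (PDA)
  Type 1: Context-sensitive
  Type 0: Recursively enumerable (TM)
'regular' corresponds to Type 3

3


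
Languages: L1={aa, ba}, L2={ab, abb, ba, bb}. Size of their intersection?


L1 = {aa, ba}
L2 = {ab, abb, ba, bb}
Checking each string in L1 against L2:
  'aa': in L2? No
  'ba': in L2? Yes
Intersection = {ba}
|L1 ∩ L2| = 1

1


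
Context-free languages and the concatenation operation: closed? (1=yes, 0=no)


CFL closure properties:
  Closed under: union, concatenation, Kleene star
  NOT closed under: intersection, complement
Operation 'concatenation' is in closed list -> Yes (closed)

1


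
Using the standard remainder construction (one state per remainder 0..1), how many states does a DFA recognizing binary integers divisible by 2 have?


Divisibility by 2 is tracked via the remainder mod 2: 0, 1, ..., 1
The construction assigns one state to each remainder
Number of remainders = 2

2


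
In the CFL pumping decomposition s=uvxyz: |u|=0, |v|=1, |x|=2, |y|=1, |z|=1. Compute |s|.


|s| = |u| + |v| + |x| + |y| + |z|
= 0 + 1 + 2 + 1 + 1
= 1 + 2 + 2
= 3 + 2
= 5

5


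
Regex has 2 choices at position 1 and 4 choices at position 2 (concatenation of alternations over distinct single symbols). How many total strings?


First group: 2 alternatives
Second group: 4 alternatives
Concatenation: each choice from group 1 pairs with each from group 2
Total = 2 x 4 = 8

8


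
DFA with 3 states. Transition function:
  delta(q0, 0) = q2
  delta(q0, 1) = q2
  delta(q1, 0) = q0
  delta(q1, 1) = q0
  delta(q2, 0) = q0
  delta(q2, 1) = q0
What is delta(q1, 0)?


Looking up transition function:
delta(q1, 0) in the table
Row: q1, Column: 0
Result: q0

q0


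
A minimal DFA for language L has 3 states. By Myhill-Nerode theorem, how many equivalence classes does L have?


Myhill-Nerode theorem:
Number of equivalence classes = number of states in minimal DFA
Minimal DFA states = 3
Therefore equivalence classes = 3

3


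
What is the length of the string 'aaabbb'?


String: 'aaabbb'
Counting characters:
  'a' appears 3 time(s)
  'b' appears 3 time(s)
Total length = 3 + 3 = 6

6


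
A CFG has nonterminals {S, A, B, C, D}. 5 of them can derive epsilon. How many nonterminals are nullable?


Nonterminals: {S, A, B, C, D}
A nonterminal is nullable if it can derive epsilon
Counting nullable nonterminals: 5
Total nullable = 5

5


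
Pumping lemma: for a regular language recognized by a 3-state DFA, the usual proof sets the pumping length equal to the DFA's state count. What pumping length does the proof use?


Pumping lemma for regular languages (standard proof):
Take p = |Q|, the number of DFA states.
Any string of length >= |Q| passes through |Q|+1 states while reading its first |Q| symbols,
so by pigeonhole some state repeats, giving the loop that can be pumped.
Here |Q| = 3
Therefore the proof uses p = 3

3


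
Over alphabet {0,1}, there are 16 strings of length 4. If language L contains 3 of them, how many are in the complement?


Alphabet: {0,1}
String length: 4
Total strings of length 4 = 2^4 = 16
Strings in L = 3
Complement = total - |L|
= 16 - 3
= 13

13


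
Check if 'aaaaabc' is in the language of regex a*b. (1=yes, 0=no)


Pattern: a*b
String: 'aaaaabc'
Pattern requires: zero or more 'a's followed by exactly one 'b'
Found 5 leading 'a's
Remaining: 'bc'
Remaining is not 'b' -> no match
Result: 0

0


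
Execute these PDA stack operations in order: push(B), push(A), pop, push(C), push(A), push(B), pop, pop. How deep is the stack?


Tracing stack operations:
  push(B) -> stack = [B], depth=1
  push(A) -> stack = [B,A], depth=2
  pop -> removed A, stack = [B], depth=1
  push(C) -> stack = [B,C], depth=2
  push(A) -> stack = [B,C,A], depth=3
  push(B) -> stack = [B,C,A,B], depth=4
  pop -> removed B, stack = [B,C,A], depth=3
  pop -> removed A, stack = [B,C], depth=2
Final depth = 2

2


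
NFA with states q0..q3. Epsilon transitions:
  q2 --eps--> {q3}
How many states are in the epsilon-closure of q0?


Starting from q0
Initialize closure = {q0}
q0 has no outgoing epsilon transitions -> nothing to add
Final closure: {q0}
Size = 1

1


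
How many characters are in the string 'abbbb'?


String: 'abbbb'
Counting characters:
  'a' appears 1 time(s)
  'b' appears 4 time(s)
Total length = 1 + 4 = 5

5


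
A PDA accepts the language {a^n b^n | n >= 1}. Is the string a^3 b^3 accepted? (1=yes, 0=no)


Language requires equal numbers of a's and b's
PDA pushes for each 'a', pops for each 'b'
Number of a's = 3
Number of b's = 3
3 == 3 -> Accept

1


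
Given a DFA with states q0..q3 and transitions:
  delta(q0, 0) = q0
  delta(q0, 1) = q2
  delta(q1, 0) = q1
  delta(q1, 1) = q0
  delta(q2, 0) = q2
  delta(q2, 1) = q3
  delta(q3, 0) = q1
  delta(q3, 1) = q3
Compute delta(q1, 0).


Looking up transition function:
delta(q1, 0) in the table
Row: q1, Column: 0
Result: q1

q1


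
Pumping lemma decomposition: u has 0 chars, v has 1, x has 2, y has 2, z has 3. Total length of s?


|s| = |u| + |v| + |x| + |y| + |z|
= 0 + 1 + 2 + 2 + 3
= 1 + 2 + 5
= 3 + 5
= 8

8


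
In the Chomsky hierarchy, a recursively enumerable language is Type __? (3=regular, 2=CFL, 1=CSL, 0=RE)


Chomsky hierarchy levels:
  Type 3: Regular (DFA/NFA/regex)
  Type 2: Context-free (PDA)
  Type 1: Context-sensitive
  Type 0: Recursively enumerable (TM)
'recursively enumerable' corresponds to Type 0

0


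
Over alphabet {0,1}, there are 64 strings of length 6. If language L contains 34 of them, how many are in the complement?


Alphabet: {0,1}
String length: 6
Total strings of length 6 = 2^6 = 64
Strings in L = 34
Complement = total - |L|
= 64 - 34
= 30

30


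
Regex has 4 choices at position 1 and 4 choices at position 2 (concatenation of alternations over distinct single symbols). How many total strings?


First group: 4 alternatives
Second group: 4 alternatives
Concatenation: each choice from group 1 pairs with each from group 2
Total = 4 x 4 = 16

16


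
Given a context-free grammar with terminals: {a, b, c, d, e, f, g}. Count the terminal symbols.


Terminal symbols: a, b, c, d, e, f, g
Counting each: a (#1), b (#2), c (#3), d (#4), e (#5), f (#6), g (#7)
Total = 7

7


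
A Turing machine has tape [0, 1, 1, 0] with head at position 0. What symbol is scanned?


Tape: [0, 1, 1, 0]
Positions: 0 1 2 3
Values:    0 1 1 0
Head at position 0
tape[0] = 0

0


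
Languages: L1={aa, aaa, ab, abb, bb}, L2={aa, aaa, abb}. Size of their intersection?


L1 = {aa, aaa, ab, abb, bb}
L2 = {aa, aaa, abb}
Checking each string in L1 against L2:
  'aa': in L2? Yes
  'aaa': in L2? Yes
  'ab': in L2? No
  'abb': in L2? Yes
  'bb': in L2? No
Intersection = {aa, aaa, abb}
|L1 ∩ L2| = 3

3


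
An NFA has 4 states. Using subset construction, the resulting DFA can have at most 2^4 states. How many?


NFA has 4 states
Subset construction: each DFA state = subset of NFA states
Maximum subsets = 2^4
2^4 = 16

16


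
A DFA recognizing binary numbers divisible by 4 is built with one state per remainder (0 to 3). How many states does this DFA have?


Divisibility by 4 is tracked via the remainder mod 4: 0, 1, ..., 3
The construction assigns one state to each remainder
Number of remainders = 4

4


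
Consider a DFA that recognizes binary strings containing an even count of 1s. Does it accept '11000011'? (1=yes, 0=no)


DFA has 2 states: q_even (start, accept=yes) and q_odd
Processing string '11000011' character by character:
  Position 0: read '1', 1-count=1 -> q_odd
  Position 1: read '1', 1-count=2 -> q_even
  Position 2: read '0', 1-count=2 -> q_even (no change)
  Position 3: read '0', 1-count=2 -> q_even (no change)
  Position 4: read '0', 1-count=2 -> q_even (no change)
  Position 5: read '0', 1-count=2 -> q_even (no change)
  Position 6: read '1', 1-count=3 -> q_odd
  Position 7: read '1', 1-count=4 -> q_even
Final state: q_even, total 1s = 4 (even); the DFA requires an even count -> accept

1


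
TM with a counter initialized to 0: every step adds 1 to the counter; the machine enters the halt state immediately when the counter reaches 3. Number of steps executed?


Counter starts at 0. Counting sequence:
  Step 1: counter = 1
  Step 2: counter = 2
  Step 3: counter = 3
Counter reached 3 -> halt
Total steps = 3

3


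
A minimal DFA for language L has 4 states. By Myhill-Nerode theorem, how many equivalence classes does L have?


Myhill-Nerode theorem:
Number of equivalence classes = number of states in minimal DFA
Minimal DFA states = 4
Therefore equivalence classes = 4

4


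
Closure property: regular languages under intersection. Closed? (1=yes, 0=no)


Regular languages are closed under:
- Union (DFA product construction)
- Intersection (DFA product construction)
- Complement (swap accept/reject states)
- Concatenation (NFA construction)
- Kleene star (NFA construction)
intersection is in this list
Therefore: closed

1


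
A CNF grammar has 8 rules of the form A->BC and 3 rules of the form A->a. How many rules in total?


CNF allows two rule forms:
  A -> BC (binary): 8 rules
  A -> a (terminal): 3 rules
Total = 8 + 3 = 11

11


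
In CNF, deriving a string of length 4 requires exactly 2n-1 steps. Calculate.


Chomsky Normal Form derivation:
String length n = 4
Each step either:
  - Splits a nonterminal into two (n-1 such steps)
  - Converts a nonterminal to terminal (n such steps)
Total = (n-1) + n = 2n - 1
= 2(4) - 1
= 8 - 1
= 7

7


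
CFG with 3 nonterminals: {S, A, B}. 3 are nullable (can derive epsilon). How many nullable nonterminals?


Nonterminals: {S, A, B}
A nonterminal is nullable if it can derive epsilon
Counting nullable nonterminals: 3
Total nullable = 3

3


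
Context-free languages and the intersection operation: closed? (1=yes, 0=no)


CFL closure properties:
  Closed under: union, concatenation, Kleene star
  NOT closed under: intersection, complement
Operation 'intersection' is in not-closed list -> No (not closed)

0


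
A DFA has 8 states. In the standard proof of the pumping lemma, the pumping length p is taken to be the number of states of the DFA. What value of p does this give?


Pumping lemma for regular languages (standard proof):
Take p = |Q|, the number of DFA states.
Any string of length >= |Q| passes through |Q|+1 states while reading its first |Q| symbols,
so by pigeonhole some state repeats, giving the loop that can be pumped.
Here |Q| = 8
Therefore the proof uses p = 8

8


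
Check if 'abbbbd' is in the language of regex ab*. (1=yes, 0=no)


Pattern: ab*
String: 'abbbbd'
Pattern requires: exactly one 'a' followed by zero or more 'b's
First char is 'a' -> OK
Rest 'bbbbd': all b's? No
Result: 0

0


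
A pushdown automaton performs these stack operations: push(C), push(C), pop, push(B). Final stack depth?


Tracing stack operations:
  push(C) -> stack = [C], depth=1
  push(C) -> stack = [C,C], depth=2
  pop -> removed C, stack = [C], depth=1
  push(B) -> stack = [C,B], depth=2
Final depth = 2

2


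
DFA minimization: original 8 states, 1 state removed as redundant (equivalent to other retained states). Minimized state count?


Original DFA: 8 states
Redundant states removed: 1
Minimized states = original - removed
= 8 - 1
= 7

7


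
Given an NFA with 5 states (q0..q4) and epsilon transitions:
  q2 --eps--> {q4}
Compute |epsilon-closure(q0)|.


Starting from q0
Initialize closure = {q0}
q0 has no outgoing epsilon transitions -> nothing to add
Final closure: {q0}
Size = 1

1


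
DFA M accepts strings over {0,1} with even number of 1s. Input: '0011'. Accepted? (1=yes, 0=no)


DFA has 2 states: q_even (start, accept=yes) and q_odd
Processing string '0011' character by character:
  Position 0: read '0', 1-count=0 -> q_even (no change)
  Position 1: read '0', 1-count=0 -> q_even (no change)
  Position 2: read '1', 1-count=1 -> q_odd
  Position 3: read '1', 1-count=2 -> q_even
Final state: q_even, total 1s = 2 (even); the DFA requires an even count -> accept

1


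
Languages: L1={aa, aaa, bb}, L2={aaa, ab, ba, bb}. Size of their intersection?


L1 = {aa, aaa, bb}
L2 = {aaa, ab, ba, bb}
Checking each string in L1 against L2:
  'aa': in L2? No
  'aaa': in L2? Yes
  'bb': in L2? Yes
Intersection = {aaa, bb}
|L1 ∩ L2| = 2

2


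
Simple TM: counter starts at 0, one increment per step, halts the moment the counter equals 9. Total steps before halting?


Counter starts at 0. Counting sequence:
  Step 1: counter = 1
  Step 2: counter = 2
  Step 3: counter = 3
  Step 4: counter = 4
  Step 5: counter = 5
  Step 6: counter = 6
  ...
  Step 9: counter = 9
Counter reached 9 -> halt
Total steps = 9

9


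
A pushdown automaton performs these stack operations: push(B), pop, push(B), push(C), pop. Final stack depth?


Tracing stack operations:
  push(B) -> stack = [B], depth=1
  pop -> removed B, stack = [], depth=0
  push(B) -> stack = [B], depth=1
  push(C) -> stack = [B,C], depth=2
  pop -> removed C, stack = [B], depth=1
Final depth = 1

1


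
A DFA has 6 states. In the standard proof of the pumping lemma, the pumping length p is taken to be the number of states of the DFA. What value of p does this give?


Pumping lemma for regular languages (standard proof):
Take p = |Q|, the number of DFA states.
Any string of length >= |Q| passes through |Q|+1 states while reading its first |Q| symbols,
so by pigeonhole some state repeats, giving the loop that can be pumped.
Here |Q| = 6
Therefore the proof uses p = 6

6


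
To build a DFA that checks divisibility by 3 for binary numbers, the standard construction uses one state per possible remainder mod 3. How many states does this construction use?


Divisibility by 3 is tracked via the remainder mod 3: 0, 1, ..., 2
The construction assigns one state to each remainder
Number of remainders = 3

3


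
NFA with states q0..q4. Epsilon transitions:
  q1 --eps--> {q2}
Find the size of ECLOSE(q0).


Starting from q0
Initialize closure = {q0}
q0 has no outgoing epsilon transitions -> nothing to add
Final closure: {q0}
Size = 1

1


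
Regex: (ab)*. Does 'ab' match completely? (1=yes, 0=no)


Pattern: (ab)*
String: 'ab'
Pattern requires: zero or more repetitions of 'ab'
Pairs: ['ab']
All pairs are 'ab'? Yes
Result: 1

1


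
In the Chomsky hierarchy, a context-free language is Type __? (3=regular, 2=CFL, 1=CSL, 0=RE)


Chomsky hierarchy levels:
  Type 3: Regular (DFA/NFA/regex)
  Type 2: Context-free (PDA)
  Type 1: Context-sensitive
  Type 0: Recursively enumerable (TM)
'context-free' corresponds to Type 2

2


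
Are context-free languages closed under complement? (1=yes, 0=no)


CFL closure properties:
  Closed under: union, concatenation, Kleene star
  NOT closed under: intersection, complement
Operation 'complement' is in not-closed list -> No (not closed)

0


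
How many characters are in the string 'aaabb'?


String: 'aaabb'
Counting characters:
  'a' appears 3 time(s)
  'b' appears 2 time(s)
Total length = 3 + 2 = 5

5


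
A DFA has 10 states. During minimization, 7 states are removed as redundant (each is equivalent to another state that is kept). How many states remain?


Original DFA: 10 states
Redundant states removed: 7
Minimized states = original - removed
= 10 - 7
= 3

3


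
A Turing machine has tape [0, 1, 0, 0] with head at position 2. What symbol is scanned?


Tape: [0, 1, 0, 0]
Positions: 0 1 2 3
Values:    0 1 0 0
Head at position 2
tape[2] = 0

0


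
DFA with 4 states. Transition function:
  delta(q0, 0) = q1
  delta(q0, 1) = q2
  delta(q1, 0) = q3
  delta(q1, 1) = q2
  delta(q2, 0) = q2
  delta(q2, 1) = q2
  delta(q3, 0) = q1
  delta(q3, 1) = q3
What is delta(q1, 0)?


Looking up transition function:
delta(q1, 0) in the table
Row: q1, Column: 0
Result: q3

q3


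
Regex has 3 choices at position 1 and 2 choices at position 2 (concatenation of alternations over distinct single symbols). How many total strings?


First group: 3 alternatives
Second group: 2 alternatives
Concatenation: each choice from group 1 pairs with each from group 2
Total = 3 x 2 = 6

6


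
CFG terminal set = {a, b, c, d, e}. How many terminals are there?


Terminal symbols: a, b, c, d, e
Counting each: a (#1), b (#2), c (#3), d (#4), e (#5)
Total = 5

5


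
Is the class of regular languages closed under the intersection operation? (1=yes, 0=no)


Regular languages are closed under:
- Union (DFA product construction)
- Intersection (DFA product construction)
- Complement (swap accept/reject states)
- Concatenation (NFA construction)
- Kleene star (NFA construction)
intersection is in this list
Therefore: closed

1


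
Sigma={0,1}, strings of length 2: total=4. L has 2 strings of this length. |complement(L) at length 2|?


Alphabet: {0,1}
String length: 2
Total strings of length 2 = 2^2 = 4
Strings in L = 2
Complement = total - |L|
= 4 - 2
= 2

2


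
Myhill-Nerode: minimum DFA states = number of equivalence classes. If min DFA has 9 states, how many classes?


Myhill-Nerode theorem:
Number of equivalence classes = number of states in minimal DFA
Minimal DFA states = 9
Therefore equivalence classes = 9

9


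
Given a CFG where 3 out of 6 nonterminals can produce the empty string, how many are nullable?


Nonterminals: {S, A, B, C, D, E}
A nonterminal is nullable if it can derive epsilon
Counting nullable nonterminals: 3
Total nullable = 3

3


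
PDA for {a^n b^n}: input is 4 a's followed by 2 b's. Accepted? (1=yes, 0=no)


Language requires equal numbers of a's and b's
PDA pushes for each 'a', pops for each 'b'
Number of a's = 4
Number of b's = 2
4 != 2 -> Reject

0


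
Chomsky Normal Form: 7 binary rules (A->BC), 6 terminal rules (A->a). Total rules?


CNF allows two rule forms:
  A -> BC (binary): 7 rules
  A -> a (terminal): 6 rules
Total = 7 + 6 = 13

13


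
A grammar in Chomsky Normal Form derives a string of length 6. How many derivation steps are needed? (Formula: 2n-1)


Chomsky Normal Form derivation:
String length n = 6
Each step either:
  - Splits a nonterminal into two (n-1 such steps)
  - Converts a nonterminal to terminal (n such steps)
Total = (n-1) + n = 2n - 1
= 2(6) - 1
= 12 - 1
= 11

11


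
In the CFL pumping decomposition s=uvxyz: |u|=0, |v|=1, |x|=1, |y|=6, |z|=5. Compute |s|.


|s| = |u| + |v| + |x| + |y| + |z|
= 0 + 1 + 1 + 6 + 5
= 1 + 1 + 11
= 2 + 11
= 13

13


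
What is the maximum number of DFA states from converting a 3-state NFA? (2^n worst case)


NFA has 3 states
Subset construction: each DFA state = subset of NFA states
Maximum subsets = 2^3
2^3 = 8

8


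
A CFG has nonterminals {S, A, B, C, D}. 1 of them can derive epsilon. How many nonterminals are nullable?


Nonterminals: {S, A, B, C, D}
A nonterminal is nullable if it can derive epsilon
Counting nullable nonterminals: 1
Total nullable = 1

1


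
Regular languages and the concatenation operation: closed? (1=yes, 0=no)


Regular languages are closed under all standard operations:
- Union: Yes (product construction)
- Intersection: Yes (product construction)
- Complement: Yes (swap accept/reject)
- Concatenation: Yes (NFA construction)
Operation: concatenation -> Closed

1


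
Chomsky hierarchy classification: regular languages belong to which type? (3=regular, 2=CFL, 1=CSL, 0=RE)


Chomsky hierarchy levels:
  Type 3: Regular (DFA/NFA/regex)
  Type 2: Context-free (PDA)
  Type 1: Context-sensitive
  Type 0: Recursively enumerable (TM)
'regular' corresponds to Type 3

3


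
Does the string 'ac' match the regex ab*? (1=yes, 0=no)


Pattern: ab*
String: 'ac'
Pattern requires: exactly one 'a' followed by zero or more 'b's
First char is 'a' -> OK
Rest 'c': all b's? No
Result: 0

0


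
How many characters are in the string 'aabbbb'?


String: 'aabbbb'
Counting characters:
  'a' appears 2 time(s)
  'b' appears 4 time(s)
Total length = 2 + 4 = 6

6


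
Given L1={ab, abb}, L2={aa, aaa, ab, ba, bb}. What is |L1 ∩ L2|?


L1 = {ab, abb}
L2 = {aa, aaa, ab, ba, bb}
Checking each string in L1 against L2:
  'ab': in L2? Yes
  'abb': in L2? No
Intersection = {ab}
|L1 ∩ L2| = 1

1


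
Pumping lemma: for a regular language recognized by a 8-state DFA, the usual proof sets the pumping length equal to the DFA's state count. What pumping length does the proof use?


Pumping lemma for regular languages (standard proof):
Take p = |Q|, the number of DFA states.
Any string of length >= |Q| passes through |Q|+1 states while reading its first |Q| symbols,
so by pigeonhole some state repeats, giving the loop that can be pumped.
Here |Q| = 8
Therefore the proof uses p = 8

8


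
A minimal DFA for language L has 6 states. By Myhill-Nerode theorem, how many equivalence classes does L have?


Myhill-Nerode theorem:
Number of equivalence classes = number of states in minimal DFA
Minimal DFA states = 6
Therefore equivalence classes = 6

6


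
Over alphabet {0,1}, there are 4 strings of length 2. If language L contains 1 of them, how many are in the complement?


Alphabet: {0,1}
String length: 2
Total strings of length 2 = 2^2 = 4
Strings in L = 1
Complement = total - |L|
= 4 - 1
= 3

3


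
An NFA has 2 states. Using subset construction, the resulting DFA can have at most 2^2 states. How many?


NFA has 2 states
Subset construction: each DFA state = subset of NFA states
Maximum subsets = 2^2
2^2 = 4

4


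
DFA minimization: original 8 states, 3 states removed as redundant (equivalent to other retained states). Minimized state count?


Original DFA: 8 states
Redundant states removed: 3
Minimized states = original - removed
= 8 - 3
= 5

5


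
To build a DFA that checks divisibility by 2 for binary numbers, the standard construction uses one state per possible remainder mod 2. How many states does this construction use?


Divisibility by 2 is tracked via the remainder mod 2: 0, 1, ..., 1
The construction assigns one state to each remainder
Number of remainders = 2

2


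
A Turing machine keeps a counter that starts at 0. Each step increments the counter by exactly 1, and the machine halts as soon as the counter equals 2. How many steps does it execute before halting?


Counter starts at 0. Counting sequence:
  Step 1: counter = 1
  Step 2: counter = 2
Counter reached 2 -> halt
Total steps = 2

2


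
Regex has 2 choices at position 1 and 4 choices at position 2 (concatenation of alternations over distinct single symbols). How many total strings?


First group: 2 alternatives
Second group: 4 alternatives
Concatenation: each choice from group 1 pairs with each from group 2
Total = 2 x 4 = 8

8


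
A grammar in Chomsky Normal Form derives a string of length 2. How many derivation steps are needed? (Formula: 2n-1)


Chomsky Normal Form derivation:
String length n = 2
Each step either:
  - Splits a nonterminal into two (n-1 such steps)
  - Converts a nonterminal to terminal (n such steps)
Total = (n-1) + n = 2n - 1
= 2(2) - 1
= 4 - 1
= 3

3


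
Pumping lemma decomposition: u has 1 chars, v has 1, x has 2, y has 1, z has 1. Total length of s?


|s| = |u| + |v| + |x| + |y| + |z|
= 1 + 1 + 2 + 1 + 1
= 2 + 2 + 2
= 4 + 2
= 6

6


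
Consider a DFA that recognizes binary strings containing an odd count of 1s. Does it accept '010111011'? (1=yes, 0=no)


DFA has 2 states: q_even (start, accept=no) and q_odd
Processing string '010111011' character by character:
  Position 0: read '0', 1-count=0 -> q_even (no change)
  Position 1: read '1', 1-count=1 -> q_odd
  Position 2: read '0', 1-count=1 -> q_odd (no change)
  Position 3: read '1', 1-count=2 -> q_even
  Position 4: read '1', 1-count=3 -> q_odd
  Position 5: read '1', 1-count=4 -> q_even
  Position 6: read '0', 1-count=4 -> q_even (no change)
  Position 7: read '1', 1-count=5 -> q_odd
  Position 8: read '1', 1-count=6 -> q_even
Final state: q_even, total 1s = 6 (even); the DFA requires an odd count -> reject

0


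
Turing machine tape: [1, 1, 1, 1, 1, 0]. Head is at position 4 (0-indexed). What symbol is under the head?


Tape: [1, 1, 1, 1, 1, 0]
Positions: 0 1 2 3 4 5
Values:    1 1 1 1 1 0
Head at position 4
tape[4] = 1

1


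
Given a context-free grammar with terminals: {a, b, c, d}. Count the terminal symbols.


Terminal symbols: a, b, c, d
Counting each: a (#1), b (#2), c (#3), d (#4)
Total = 4

4


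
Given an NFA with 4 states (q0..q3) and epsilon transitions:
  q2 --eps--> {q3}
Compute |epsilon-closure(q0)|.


Starting from q0
Initialize closure = {q0}
q0 has no outgoing epsilon transitions -> nothing to add
Final closure: {q0}
Size = 1

1


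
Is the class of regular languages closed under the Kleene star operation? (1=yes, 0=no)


Regular languages are closed under:
- Union (DFA product construction)
- Intersection (DFA product construction)
- Complement (swap accept/reject states)
- Concatenation (NFA construction)
- Kleene star (NFA construction)
Kleene star is in this list
Therefore: closed

1


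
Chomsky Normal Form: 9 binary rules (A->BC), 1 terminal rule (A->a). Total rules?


CNF allows two rule forms:
  A -> BC (binary): 9 rules
  A -> a (terminal): 1 rule
Total = 9 + 1 = 10

10


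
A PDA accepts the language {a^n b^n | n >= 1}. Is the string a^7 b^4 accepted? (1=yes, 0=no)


Language requires equal numbers of a's and b's
PDA pushes for each 'a', pops for each 'b'
Number of a's = 7
Number of b's = 4
7 != 4 -> Reject

0
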